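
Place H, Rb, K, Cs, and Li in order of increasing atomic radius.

H is in period 1, group 1; Li is in period 2, group 1; K is in period 4, group 1; Rb is in period 5, group 1; Cs is in period 6, group 1.
Across a period the added protons contract the valence shell; down a group each new principal shell makes the atom larger.
All are in group 1, so atomic radius increases down the group.
So from smallest to largest: H < Li < K < Rb < Cs.

H, Li, K, Rb, Cs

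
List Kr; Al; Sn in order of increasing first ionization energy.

Al is in period 3, group 13; Kr is in period 4, group 18; Sn is in period 5, group 14.
Removing the outermost electron gets harder across a period and easier down a group.
Neither a single period nor a single group — weigh both effects.
Sn > Al: the two effects oppose for this pair; the across-period effect wins (709 vs 578 kJ/mol).
Kr > Sn: relative to Sn, both the across-period and down-group shifts push Kr's first ionization energy up.
Approximate values (kJ/mol): Al 578, Kr 1351, Sn 709.
So from lowest to highest: Al < Sn < Kr.

Al < Sn < Kr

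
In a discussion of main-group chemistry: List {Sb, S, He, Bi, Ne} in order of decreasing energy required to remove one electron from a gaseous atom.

He > Ne > S > Sb > Bi

He is in period 1, group 18; Ne is in period 2, group 18; S is in period 3, group 16; Sb is in period 5, group 15; Bi is in period 6, group 15.
IE₁ increases left→right with effective nuclear charge and decreases top→bottom as the valence shell moves farther out.
Neither a single period nor a single group — weigh both effects.
Sb > Bi: they share group 15; the group trend gives Sb the larger value.
S > Sb: both effects reinforce here, so S is clearly the higher of the two.
Ne > S: relative to S, both the across-period and down-group shifts push Ne's first ionization energy up.
He > Ne: they share group 18; the group trend gives He the larger value.
Approximate values (kJ/mol): He 2372, Ne 2081, S 1000, Sb 831, Bi 703.
So from highest to lowest: He > Ne > S > Sb > Bi.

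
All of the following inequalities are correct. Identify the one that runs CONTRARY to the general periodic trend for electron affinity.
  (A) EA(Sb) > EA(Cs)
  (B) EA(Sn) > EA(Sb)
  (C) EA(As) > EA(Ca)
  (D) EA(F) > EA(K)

(B)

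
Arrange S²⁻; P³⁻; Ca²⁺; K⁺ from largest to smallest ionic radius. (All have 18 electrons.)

All of these have 18 electrons, so size is governed by nuclear charge alone: the more protons, the stronger the pull on the same electron cloud, and the smaller the ion.
Nuclear charges: Ca²⁺ (Z=20), K⁺ (Z=19), S²⁻ (Z=16), P³⁻ (Z=15).
Largest to smallest: P³⁻ > S²⁻ > K⁺ > Ca²⁺.

P³⁻, S²⁻, K⁺, Ca²⁺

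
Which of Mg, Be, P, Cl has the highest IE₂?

Cl

The second ionization energy removes an electron from the +1 ion. For each element: Mg⁺ still has 1 valence electron; Be⁺ still has 1 valence electron; P⁺ still has 4 valence electrons; Cl⁺ still has 6 valence electrons.
All are still removing valence electrons, so compare the +1 ions as you would atoms: IE_2 generally rises across a period (higher Z_eff) and falls down a group (larger shell), subject to the usual subshell exceptions.
Valence configurations: Mg⁺ [Ne]3s¹, Be⁺ [He]2s¹, P⁺ [Ne]3s²3p², Cl⁺ [Ne]3s²3p⁴.
Tabulated IE_2 (kJ/mol): Mg 1451, Be 1757, P 1907, Cl 2298.
Hence IE_2: Mg < Be < P < Cl.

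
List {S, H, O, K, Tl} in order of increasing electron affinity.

H is in period 1, group 1; O is in period 2, group 16; S is in period 3, group 16; K is in period 4, group 1; Tl is in period 6, group 13.
EA tends to increase across a period and decrease down a group, though the pattern is less regular than for IE or radius.
These span different periods and groups, so the two trends combine.
K > Tl: the two effects oppose for this pair; the down-group effect wins (48 vs 19 kJ/mol).
H > K: H sits above K in group 1, so the down-group effect alone puts H higher.
O > H: the two effects oppose for this pair; the across-period effect wins (141 vs 73 kJ/mol).
S > O: this pair runs against the simple trend — see the exception note.
Note the exception: S has a higher electron affinity than O, contrary to the simple trend — the compact 2p subshell of O repels the added electron more than S's larger 3p does.
For reference (kJ/mol): H 73, O 141, S 200, K 48, Tl 19.
So from lowest to highest: Tl < K < H < O < S.

Tl < K < H < O < S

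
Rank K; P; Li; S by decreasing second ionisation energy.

Li > K > S > P

The second ionization energy removes an electron from the +1 ion. For each element: K⁺ is the bare [Ar] core; P⁺ still has 4 valence electrons; Li⁺ is the bare [He] core; S⁺ still has 5 valence electrons.
Breaking into a closed-shell core is much more expensive than removing a leftover valence electron — K and Li have the largest IE_2 here.
Valence configurations: P⁺ [Ne]3s²3p², S⁺ [Ne]3s²3p³.
The numbers (kJ/mol): K 3052, P 1907, Li 7298, S 2252.
So the second ionization energies run P < S < K < Li.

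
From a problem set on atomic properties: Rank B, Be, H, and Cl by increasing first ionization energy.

H is in period 1, group 1; Be is in period 2, group 2; B is in period 2, group 13; Cl is in period 3, group 17.
First ionization energy rises across a period (greater Z_eff holds electrons more tightly) and falls down a group (valence electrons are farther from the nucleus).
Here both period and group differ, so the two effects have to be weighed against each other.
Be > B: this pair runs against the simple trend — see the exception note.
Cl > Be: the two effects oppose for this pair; the across-period effect wins (1251 vs 900 kJ/mol).
H > Cl: the two effects oppose for this pair; the down-group effect wins (1312 vs 1251 kJ/mol).
Note the exception: Be has a higher first ionization energy than B, contrary to the simple trend — removing B's lone 2p electron is easier than breaking Be's filled 2s².
Approximate values (kJ/mol): H 1312, Be 900, B 801, Cl 1251.
So from lowest to highest: B < Be < Cl < H.

B < Be < Cl < H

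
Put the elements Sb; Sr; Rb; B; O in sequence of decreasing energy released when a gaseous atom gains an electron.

B is in period 2, group 13; O is in period 2, group 16; Rb is in period 5, group 1; Sr is in period 5, group 2; Sb is in period 5, group 15.
Adding an electron releases more energy for atoms nearer the top right (short of the noble gases).
Neither a single period nor a single group — weigh both effects.
B > Sr: both effects reinforce here, so B is clearly the higher of the two.
Rb > B: this pair runs against the simple trend — see the exception note.
Sb > Rb: Sb lies to the right of Rb in period 5, so the across-period effect alone puts Sb higher.
O > Sb: both effects reinforce here, so O is clearly the higher of the two.
Note the exception: Rb has a higher electron affinity than B, contrary to the simple trend — B's ns²np¹ configuration gives only a small electron affinity — the sparsely filled np subshell binds an added electron weakly.
Note the exception: Rb has a higher electron affinity than Sr, contrary to the simple trend — adding an electron to Sr (ns²) has to open a new, higher-energy np subshell, which is unfavourable.
Approximate values (kJ/mol): B 27, O 141, Rb 47, Sr 5, Sb 103.
So from highest to lowest: O > Sb > Rb > B > Sr.

O > Sb > Rb > B > Sr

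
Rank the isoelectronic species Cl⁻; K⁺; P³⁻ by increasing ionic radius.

K⁺ < Cl⁻ < P³⁻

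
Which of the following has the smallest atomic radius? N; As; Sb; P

N

N is in period 2, group 15; P is in period 3, group 15; As is in period 4, group 15; Sb is in period 5, group 15.
Radius decreases left→right (rising Z_eff, same n) and increases top→bottom (higher n).
All are in group 15, so atomic radius increases down the group.
The smallest atomic radius among these belongs to N.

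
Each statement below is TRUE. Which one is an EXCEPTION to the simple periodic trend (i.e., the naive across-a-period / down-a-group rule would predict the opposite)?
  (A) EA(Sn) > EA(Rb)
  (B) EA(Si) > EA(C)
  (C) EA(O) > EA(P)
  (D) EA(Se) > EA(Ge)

The general trend: electron affinity increases across a period and decreases down a group.
(A) Sn (period 5, group 14) vs Rb (period 5, group 1): the stated order agrees with the simple trend.
(B) Si (period 3, group 14) vs C (period 2, group 14): the stated order contradicts the simple trend.
(C) O (period 2, group 16) vs P (period 3, group 15): the stated order agrees with the simple trend.
(D) Se (period 4, group 16) vs Ge (period 4, group 14): the stated order agrees with the simple trend.
The exception is (B): Si's larger, more diffuse 3p orbitals accept an added electron slightly more readily than C's compact 2p.

(B)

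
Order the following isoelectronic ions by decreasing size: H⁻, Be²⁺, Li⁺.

H⁻, Li⁺, Be²⁺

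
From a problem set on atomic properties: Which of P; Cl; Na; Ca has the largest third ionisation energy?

Na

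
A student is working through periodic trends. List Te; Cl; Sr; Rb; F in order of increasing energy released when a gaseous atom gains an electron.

F is in period 2, group 17; Cl is in period 3, group 17; Rb is in period 5, group 1; Sr is in period 5, group 2; Te is in period 5, group 16.
Adding an electron releases more energy for atoms nearer the top right (short of the noble gases).
Neither a single period nor a single group — weigh both effects.
Rb > Sr: this pair runs against the simple trend — see the exception note.
Te > Rb: both are in period 5; the period trend gives Te the larger value.
F > Te: both effects reinforce here, so F is clearly the higher of the two.
Cl > F: this pair runs against the simple trend — see the exception note.
Note the exception: Rb has a higher electron affinity than Sr, contrary to the simple trend — adding an electron to Sr (ns²) has to open a new, higher-energy np subshell, which is unfavourable.
Note the exception: Cl has a higher electron affinity than F, contrary to the simple trend — F's small 2p subshell makes the incoming electron feel strong e⁻–e⁻ repulsion, so Cl actually releases more energy on gaining an electron.
For reference (kJ/mol): F 328, Cl 349, Rb 47, Sr 5, Te 190.
So from lowest to highest: Sr < Rb < Te < F < Cl.

Sr < Rb < Te < F < Cl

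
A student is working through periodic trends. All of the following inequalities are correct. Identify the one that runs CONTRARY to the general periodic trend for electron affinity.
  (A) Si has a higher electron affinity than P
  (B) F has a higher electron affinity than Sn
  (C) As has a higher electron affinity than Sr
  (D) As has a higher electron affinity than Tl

(A)

The general trend: electron affinity increases across a period and decreases down a group.
(A) Si (period 3, group 14) vs P (period 3, group 15): the stated order contradicts the simple trend.
(B) F (period 2, group 17) vs Sn (period 5, group 14): the stated order agrees with the simple trend.
(C) As (period 4, group 15) vs Sr (period 5, group 2): the stated order agrees with the simple trend.
(D) As (period 4, group 15) vs Tl (period 6, group 13): the stated order agrees with the simple trend.
The exception is (A): adding an electron to P's half-filled 3p³ is unfavourable, so Si (3p²) has the more exothermic EA.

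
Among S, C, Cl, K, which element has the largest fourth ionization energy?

The fourth ionization energy removes an electron from the +3 ion. For each element: S³⁺ still has 3 valence electrons; C³⁺ still has 1 valence electron; Cl³⁺ still has 4 valence electrons; K³⁺ is already 2 electrons into the core.
Usually core removal costs more than valence removal, but here the competition is close: a tightly held n=2 valence electron can cost more to remove than an n=3 core electron, so the actual values have to decide it.
Valence configurations: S³⁺ [Ne]3s²3p¹, C³⁺ [He]2s¹, Cl³⁺ [Ne]3s²3p².
The numbers (kJ/mol): S 4556, C 6223, Cl 5159, K 5877.
Hence IE_4: S < Cl < K < C.

C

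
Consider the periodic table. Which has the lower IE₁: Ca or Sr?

Sr

Ca is in period 4, group 2; Sr is in period 5, group 2.
First ionization energy rises across a period (greater Z_eff holds electrons more tightly) and falls down a group (valence electrons are farther from the nucleus).
All are in group 2, so first ionization energy increases up the group.
So Sr has the lower IE₁ (Sr < Ca).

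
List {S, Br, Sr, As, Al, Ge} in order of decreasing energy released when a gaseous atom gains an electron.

Al is in period 3, group 13; S is in period 3, group 16; Ge is in period 4, group 14; As is in period 4, group 15; Br is in period 4, group 17; Sr is in period 5, group 2.
EA tends to increase across a period and decrease down a group, though the pattern is less regular than for IE or radius.
Neither a single period nor a single group — weigh both effects.
Al > Sr: both effects reinforce here, so Al is clearly the higher of the two.
As > Al: period and group pull opposite ways; the across-period shift dominates (78 vs 42 kJ/mol).
Ge > As: this pair runs against the simple trend — see the exception note.
S > Ge: both effects reinforce here, so S is clearly the higher of the two.
Br > S: the two effects oppose for this pair; the across-period effect wins (325 vs 200 kJ/mol).
Note the exception: Ge has a higher electron affinity than As, contrary to the simple trend — adding an electron to As's half-filled 4p³ is unfavourable, so Ge (4p²) has the more exothermic EA.
Tabulated electron affinity (kJ/mol): Al 42, S 200, Ge 119, As 78, Br 325, Sr 5.
So from highest to lowest: Br > S > Ge > As > Al > Sr.

Br, S, Ge, As, Al, Sr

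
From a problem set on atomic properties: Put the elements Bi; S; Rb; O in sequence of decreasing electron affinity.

O is in period 2, group 16; S is in period 3, group 16; Rb is in period 5, group 1; Bi is in period 6, group 15.
EA tends to increase across a period and decrease down a group, though the pattern is less regular than for IE or radius.
Here both period and group differ, so the two effects have to be weighed against each other.
Bi > Rb: the two effects oppose for this pair; the across-period effect wins (91 vs 47 kJ/mol).
O > Bi: both effects reinforce here, so O is clearly the higher of the two.
S > O: this pair runs against the simple trend — see the exception note.
Note the exception: S has a higher electron affinity than O, contrary to the simple trend — the compact 2p subshell of O repels the added electron more than S's larger 3p does.
For reference (kJ/mol): O 141, S 200, Rb 47, Bi 91.
So from highest to lowest: S > O > Bi > Rb.

S > O > Bi > Rb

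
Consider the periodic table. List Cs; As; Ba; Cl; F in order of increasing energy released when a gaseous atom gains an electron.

Electron affinity generally becomes more exothermic across a period toward the halogens and less exothermic down a group.
Neither a single period nor a single group — weigh both effects.
Cs > Ba: this pair runs against the simple trend — see the exception note.
As > Cs: both effects reinforce here, so As is clearly the higher of the two.
F > As: both effects reinforce here, so F is clearly the higher of the two.
Cl > F: this pair runs against the simple trend — see the exception note.
Note the exception: Cs has a higher electron affinity than Ba, contrary to the simple trend — adding an electron to Ba (ns²) has to open a new, higher-energy np subshell, which is unfavourable.
Note the exception: Cl has a higher electron affinity than F, contrary to the simple trend — F's small 2p subshell makes the incoming electron feel strong e⁻–e⁻ repulsion, so Cl actually releases more energy on gaining an electron.
Approximate values (kJ/mol): F 328, Cl 349, As 78, Cs 46, Ba 14.
So from lowest to highest: Ba < Cs < As < F < Cl.

Ba, Cs, As, F, Cl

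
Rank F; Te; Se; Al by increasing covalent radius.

F, Se, Al, Te

F is in period 2, group 17; Al is in period 3, group 13; Se is in period 4, group 16; Te is in period 5, group 16.
Across a period the added protons contract the valence shell; down a group each new principal shell makes the atom larger.
These span different periods and groups, so the two trends combine.
Se > F: both effects reinforce here, so Se is clearly the larger of the two.
Al > Se: period and group pull opposite ways; the across-period shift dominates (126 vs 116 pm).
Te > Al: the two effects oppose for this pair; the down-group effect wins (136 vs 126 pm).
For reference (pm): F 64, Al 126, Se 116, Te 136.
So from smallest to largest: F < Se < Al < Te.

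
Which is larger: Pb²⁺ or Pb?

Forming Pb²⁺ removes 2 electrons from Pb. Fewer electrons for the same nuclear charge means less shielding and a higher Z_eff on the remaining electrons.
A cation is smaller than its parent atom: Pb²⁺ < Pb.

Pb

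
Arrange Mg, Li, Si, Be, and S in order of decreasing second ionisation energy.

IE_2 is the cost of taking one more electron from the +1 cation: Mg⁺ still has 1 valence electron; Li⁺ is the bare [He] core; Si⁺ still has 3 valence electrons; Be⁺ still has 1 valence electron; S⁺ still has 5 valence electrons.
Breaking into a closed-shell core is much more expensive than removing a leftover valence electron — Li has the largest IE_2 here.
Valence configurations: Mg⁺ [Ne]3s¹, Si⁺ [Ne]3s²3p¹, Be⁺ [He]2s¹, S⁺ [Ne]3s²3p³.
Tabulated IE_2 (kJ/mol): Mg 1451, Li 7298, Si 1577, Be 1757, S 2252.
Hence IE_2: Mg < Si < Be < S < Li.

Li > S > Be > Si > Mg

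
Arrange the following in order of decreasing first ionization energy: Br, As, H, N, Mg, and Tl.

IE₁ increases left→right with effective nuclear charge and decreases top→bottom as the valence shell moves farther out.
Neither a single period nor a single group — weigh both effects.
Mg > Tl: period and group pull opposite ways; the down-group shift dominates (738 vs 589 kJ/mol).
As > Mg: period and group pull opposite ways; the across-period shift dominates (947 vs 738 kJ/mol).
Br > As: both are in period 4; the period trend gives Br the larger value.
H > Br: the two effects oppose for this pair; the down-group effect wins (1312 vs 1140 kJ/mol).
N > H: period and group pull opposite ways; the across-period shift dominates (1402 vs 1312 kJ/mol).
Tabulated first ionization energy (kJ/mol): H 1312, N 1402, Mg 738, As 947, Br 1140, Tl 589.
So from highest to lowest: N > H > Br > As > Mg > Tl.

N > H > Br > As > Mg > Tl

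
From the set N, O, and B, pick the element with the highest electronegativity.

B is in period 2, group 13; N is in period 2, group 15; O is in period 2, group 16.
Smaller atoms with higher effective nuclear charge are more electronegative.
All lie in period 2, so electronegativity increases left to right.
The highest electronegativity among these belongs to O.

O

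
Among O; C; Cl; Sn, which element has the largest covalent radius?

C is in period 2, group 14; O is in period 2, group 16; Cl is in period 3, group 17; Sn is in period 5, group 14.
Atomic radius shrinks across a period as nuclear charge pulls the same shell inward, and grows down a group as new shells are added.
Here both period and group differ, so the two effects have to be weighed against each other.
C > O: both are in period 2; the period trend gives C the larger value.
Cl > C: the two effects oppose for this pair; the down-group effect wins (99 vs 75 pm).
Sn > Cl: relative to Cl, both the across-period and down-group shifts push Sn's atomic radius up.
Approximate values (pm): C 75, O 63, Cl 99, Sn 140.
The largest covalent radius among these belongs to Sn.

Sn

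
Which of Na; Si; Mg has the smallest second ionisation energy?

Mg

The second ionization energy removes an electron from the +1 ion. For each element: Na⁺ is the bare [Ne] core; Si⁺ still has 3 valence electrons; Mg⁺ still has 1 valence electron.
Pulling an electron out of a noble-gas core costs far more than removing a remaining valence electron, so Na sits at the high end of IE_2.
Valence configurations: Si⁺ [Ne]3s²3p¹, Mg⁺ [Ne]3s¹.
The numbers (kJ/mol): Na 4562, Si 1577, Mg 1451.
So the second ionization energies run Mg < Si < Na.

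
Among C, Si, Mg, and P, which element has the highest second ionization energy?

C

The second ionization energy removes an electron from the +1 ion. For each element: C⁺ still has 3 valence electrons; Si⁺ still has 3 valence electrons; Mg⁺ still has 1 valence electron; P⁺ still has 4 valence electrons.
All are still removing valence electrons, so compare the +1 ions as you would atoms: IE_2 generally rises across a period (higher Z_eff) and falls down a group (larger shell), subject to the usual subshell exceptions.
Valence configurations: C⁺ [He]2s²2p¹, Si⁺ [Ne]3s²3p¹, Mg⁺ [Ne]3s¹, P⁺ [Ne]3s²3p².
The numbers (kJ/mol): C 2353, Si 1577, Mg 1451, P 1907.
Hence IE_2: Mg < Si < P < C.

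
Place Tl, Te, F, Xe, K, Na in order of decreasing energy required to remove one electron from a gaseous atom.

F, Xe, Te, Tl, Na, K

Across a period the outer electron is held more tightly (higher IE₁); down a group it sits in a higher shell, more shielded, and comes off more easily.
Neither a single period nor a single group — weigh both effects.
Na > K: Na sits above K in group 1, so the down-group effect alone puts Na higher.
Tl > Na: period and group pull opposite ways; the across-period shift dominates (589 vs 496 kJ/mol).
Te > Tl: relative to Tl, both the across-period and down-group shifts push Te's first ionization energy up.
Xe > Te: both are in period 5; the period trend gives Xe the larger value.
F > Xe: period and group pull opposite ways; the down-group shift dominates (1681 vs 1170 kJ/mol).
Tabulated first ionization energy (kJ/mol): F 1681, Na 496, K 419, Te 869, Xe 1170, Tl 589.
So from highest to lowest: F > Xe > Te > Tl > Na > K.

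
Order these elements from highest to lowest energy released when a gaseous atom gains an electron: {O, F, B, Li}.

Electron affinity generally becomes more exothermic across a period toward the halogens and less exothermic down a group.
All lie in period 2; the across-period trend (electron affinity increases left to right) applies, with the exception below.
Note the exception: Li has a higher electron affinity than B, contrary to the simple trend — B's ns²np¹ configuration gives only a small electron affinity — the sparsely filled np subshell binds an added electron weakly.
Approximate values (kJ/mol): Li 60, B 27, O 141, F 328.
So from highest to lowest: F > O > Li > B.

F, O, Li, B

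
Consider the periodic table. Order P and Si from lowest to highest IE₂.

Si < P

After 1 electron has been removed, what remains? P⁺ still has 4 valence electrons; Si⁺ still has 3 valence electrons.
All are still removing valence electrons, so compare the +1 ions as you would atoms: IE_2 generally rises across a period (higher Z_eff) and falls down a group (larger shell), subject to the usual subshell exceptions.
Valence configurations: P⁺ [Ne]3s²3p², Si⁺ [Ne]3s²3p¹.
Tabulated IE_2 (kJ/mol): P 1907, Si 1577.
Hence IE_2: Si < P.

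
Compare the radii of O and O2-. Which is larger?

Forming O2- adds 2 electrons to O. More electron–electron repulsion in the same shell, with unchanged nuclear charge, lets the cloud expand.
An anion is larger than its parent atom: O2- > O.

O2-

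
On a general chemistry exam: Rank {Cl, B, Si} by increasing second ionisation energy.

Si < Cl < B

The second ionization energy removes an electron from the +1 ion. For each element: Cl⁺ still has 6 valence electrons; B⁺ still has 2 valence electrons; Si⁺ still has 3 valence electrons.
All are still removing valence electrons, so compare the +1 ions as you would atoms: IE_2 generally rises across a period (higher Z_eff) and falls down a group (larger shell), subject to the usual subshell exceptions.
Valence configurations: Cl⁺ [Ne]3s²3p⁴, B⁺ [He]2s², Si⁺ [Ne]3s²3p¹.
Tabulated IE_2 (kJ/mol): Cl 2298, B 2427, Si 1577.
Overall IE_2 order: Si < Cl < B.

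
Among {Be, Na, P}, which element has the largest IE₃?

Consider each +2 ion: Be²⁺ is the bare [He] core; Na²⁺ is already 1 electron into the core; P²⁺ still has 3 valence electrons.
Core electrons are held far more tightly than valence electrons, so Na and Be top the IE_3 order.
Approximate IE_3 values (kJ/mol): Be 14849, Na 6910, P 2914.
Hence IE_3: P < Na < Be.

Be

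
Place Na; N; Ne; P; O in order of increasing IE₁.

Na, P, O, N, Ne

N is in period 2, group 15; O is in period 2, group 16; Ne is in period 2, group 18; Na is in period 3, group 1; P is in period 3, group 15.
IE₁ increases left→right with effective nuclear charge and decreases top→bottom as the valence shell moves farther out.
Neither a single period nor a single group — weigh both effects.
P > Na: P lies to the right of Na in period 3, so the across-period effect alone puts P higher.
O > P: both effects reinforce here, so O is clearly the higher of the two.
N > O: this pair runs against the simple trend — see the exception note.
Ne > N: both are in period 2; the period trend gives Ne the larger value.
Note the exception: N has a higher first ionization energy than O, contrary to the simple trend — pairing an electron in O's 2p⁴ costs repulsion energy, so O ionizes more easily than half-filled N (2p³).
Tabulated first ionization energy (kJ/mol): N 1402, O 1314, Ne 2081, Na 496, P 1012.
So from lowest to highest: Na < P < O < N < Ne.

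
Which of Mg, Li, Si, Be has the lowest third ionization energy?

Si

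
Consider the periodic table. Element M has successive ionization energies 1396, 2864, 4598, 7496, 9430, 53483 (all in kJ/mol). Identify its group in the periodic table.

Group 15

Look for the largest jump between consecutive ionization energies: IE6/IE5 ≈ 5.7, far larger than any earlier ratio.
That jump marks the point where a core electron is being removed. So the atom has 5 valence electrons.
A main-group element with 5 valence electrons is in group 15.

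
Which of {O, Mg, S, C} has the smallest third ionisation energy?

S

The third ionization energy removes an electron from the +2 ion. For each element: O²⁺ still has 4 valence electrons; Mg²⁺ is the bare [Ne] core; S²⁺ still has 4 valence electrons; C²⁺ still has 2 valence electrons.
Core electrons are held far more tightly than valence electrons, so Mg tops the IE_3 order.
Valence configurations: O²⁺ [He]2s²2p², S²⁺ [Ne]3s²3p², C²⁺ [He]2s².
Approximate IE_3 values (kJ/mol): O 5300, Mg 7733, S 3357, C 4620.
Putting it together, IE_3: S < C < O < Mg.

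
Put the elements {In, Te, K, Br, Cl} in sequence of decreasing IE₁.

Cl is in period 3, group 17; K is in period 4, group 1; Br is in period 4, group 17; In is in period 5, group 13; Te is in period 5, group 16.
IE₁ increases left→right with effective nuclear charge and decreases top→bottom as the valence shell moves farther out.
Here both period and group differ, so the two effects have to be weighed against each other.
In > K: the two effects oppose for this pair; the across-period effect wins (558 vs 419 kJ/mol).
Te > In: both are in period 5; the period trend gives Te the larger value.
Br > Te: both effects reinforce here, so Br is clearly the higher of the two.
Cl > Br: Cl sits above Br in group 17, so the down-group effect alone puts Cl higher.
For reference (kJ/mol): Cl 1251, K 419, Br 1140, In 558, Te 869.
So from highest to lowest: Cl > Br > Te > In > K.

Cl > Br > Te > In > K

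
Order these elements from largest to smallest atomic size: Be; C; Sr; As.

Sr > As > Be > C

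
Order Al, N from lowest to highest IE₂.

Al < N

IE_2 is the cost of taking one more electron from the +1 cation: Al⁺ still has 2 valence electrons; N⁺ still has 4 valence electrons.
All are still removing valence electrons, so compare the +1 ions as you would atoms: IE_2 generally rises across a period (higher Z_eff) and falls down a group (larger shell), subject to the usual subshell exceptions.
Valence configurations: Al⁺ [Ne]3s², N⁺ [He]2s²2p².
The numbers (kJ/mol): Al 1817, N 2856.
Overall IE_2 order: Al < N.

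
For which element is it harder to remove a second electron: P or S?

IE_2 is the cost of taking one more electron from the +1 cation: P⁺ still has 4 valence electrons; S⁺ still has 5 valence electrons.
All are still removing valence electrons, so compare the +1 ions as you would atoms: IE_2 generally rises across a period (higher Z_eff) and falls down a group (larger shell), subject to the usual subshell exceptions.
Valence configurations: P⁺ [Ne]3s²3p², S⁺ [Ne]3s²3p³.
Approximate IE_2 values (kJ/mol): P 1907, S 2252.
Overall IE_2 order: P < S.

S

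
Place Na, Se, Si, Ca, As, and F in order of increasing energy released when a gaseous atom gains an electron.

Ca < Na < As < Si < Se < F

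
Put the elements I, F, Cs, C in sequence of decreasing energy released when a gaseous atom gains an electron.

F > I > C > Cs

EA tends to increase across a period and decrease down a group, though the pattern is less regular than for IE or radius.
These span different periods and groups, so the two trends combine.
C > Cs: relative to Cs, both the across-period and down-group shifts push C's electron affinity up.
I > C: the two effects oppose for this pair; the across-period effect wins (295 vs 122 kJ/mol).
F > I: F sits above I in group 17, so the down-group effect alone puts F higher.
Tabulated electron affinity (kJ/mol): C 122, F 328, I 295, Cs 46.
So from highest to lowest: F > I > C > Cs.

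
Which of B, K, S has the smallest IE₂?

S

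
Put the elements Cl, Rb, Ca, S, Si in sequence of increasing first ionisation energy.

Rb < Ca < Si < S < Cl

Si is in period 3, group 14; S is in period 3, group 16; Cl is in period 3, group 17; Ca is in period 4, group 2; Rb is in period 5, group 1.
Across a period the outer electron is held more tightly (higher IE₁); down a group it sits in a higher shell, more shielded, and comes off more easily.
These span different periods and groups, so the two trends combine.
Ca > Rb: relative to Rb, both the across-period and down-group shifts push Ca's first ionization energy up.
Si > Ca: both effects reinforce here, so Si is clearly the higher of the two.
S > Si: both are in period 3; the period trend gives S the larger value.
Cl > S: Cl lies to the right of S in period 3, so the across-period effect alone puts Cl higher.
For reference (kJ/mol): Si 786, S 1000, Cl 1251, Ca 590, Rb 403.
So from lowest to highest: Rb < Ca < Si < S < Cl.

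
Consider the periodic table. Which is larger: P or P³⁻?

P³⁻

Forming P³⁻ adds 3 electrons to P. More electron–electron repulsion in the same shell, with unchanged nuclear charge, lets the cloud expand.
An anion is larger than its parent atom: P³⁻ > P.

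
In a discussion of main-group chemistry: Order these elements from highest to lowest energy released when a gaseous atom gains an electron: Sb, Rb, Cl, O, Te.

O is in period 2, group 16; Cl is in period 3, group 17; Rb is in period 5, group 1; Sb is in period 5, group 15; Te is in period 5, group 16.
Adding an electron releases more energy for atoms nearer the top right (short of the noble gases).
Neither a single period nor a single group — weigh both effects.
Sb > Rb: both are in period 5; the period trend gives Sb the larger value.
O > Sb: both effects reinforce here, so O is clearly the higher of the two.
Te > O: this pair runs against the simple trend — see the exception note.
Cl > Te: relative to Te, both the across-period and down-group shifts push Cl's electron affinity up.
Note the exception: Te has a higher electron affinity than O, contrary to the simple trend — O's compact 2p subshell gives strong electron–electron repulsion on the added electron.
Approximate values (kJ/mol): O 141, Cl 349, Rb 47, Sb 103, Te 190.
So from highest to lowest: Cl > Te > O > Sb > Rb.

Cl > Te > O > Sb > Rb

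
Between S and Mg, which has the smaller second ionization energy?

Mg

After 1 electron has been removed, what remains? S⁺ still has 5 valence electrons; Mg⁺ still has 1 valence electron.
All are still removing valence electrons, so compare the +1 ions as you would atoms: IE_2 generally rises across a period (higher Z_eff) and falls down a group (larger shell), subject to the usual subshell exceptions.
Valence configurations: S⁺ [Ne]3s²3p³, Mg⁺ [Ne]3s¹.
Approximate IE_2 values (kJ/mol): S 2252, Mg 1451.
Hence IE_2: Mg < S.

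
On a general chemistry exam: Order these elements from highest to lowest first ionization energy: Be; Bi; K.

Be is in period 2, group 2; K is in period 4, group 1; Bi is in period 6, group 15.
Removing the outermost electron gets harder across a period and easier down a group.
These span different periods and groups, so the two trends combine.
Bi > K: period and group pull opposite ways; the across-period shift dominates (703 vs 419 kJ/mol).
Be > Bi: period and group pull opposite ways; the down-group shift dominates (900 vs 703 kJ/mol).
For reference (kJ/mol): Be 900, K 419, Bi 703.
So from highest to lowest: Be > Bi > K.

Be, Bi, K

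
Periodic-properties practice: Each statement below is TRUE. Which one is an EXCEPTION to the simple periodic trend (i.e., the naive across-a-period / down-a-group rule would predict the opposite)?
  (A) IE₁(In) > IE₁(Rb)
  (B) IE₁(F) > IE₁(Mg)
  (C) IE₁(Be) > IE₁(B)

(C)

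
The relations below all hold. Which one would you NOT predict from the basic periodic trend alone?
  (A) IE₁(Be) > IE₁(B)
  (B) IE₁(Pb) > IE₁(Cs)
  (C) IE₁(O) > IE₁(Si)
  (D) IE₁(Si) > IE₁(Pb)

(A)

The general trend: first ionization energy increases across a period and decreases down a group.
(A) Be (period 2, group 2) vs B (period 2, group 13): the stated order contradicts the simple trend.
(B) Pb (period 6, group 14) vs Cs (period 6, group 1): the stated order agrees with the simple trend.
(C) O (period 2, group 16) vs Si (period 3, group 14): the stated order agrees with the simple trend.
(D) Si (period 3, group 14) vs Pb (period 6, group 14): the stated order agrees with the simple trend.
The exception is (A): removing B's lone 2p electron is easier than breaking Be's filled 2s².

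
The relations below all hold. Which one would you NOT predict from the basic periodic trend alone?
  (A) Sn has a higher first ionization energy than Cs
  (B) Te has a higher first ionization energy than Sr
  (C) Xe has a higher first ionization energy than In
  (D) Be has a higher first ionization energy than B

The general trend: first ionization energy increases across a period and decreases down a group.
(A) Sn (period 5, group 14) vs Cs (period 6, group 1): the stated order agrees with the simple trend.
(B) Te (period 5, group 16) vs Sr (period 5, group 2): the stated order agrees with the simple trend.
(C) Xe (period 5, group 18) vs In (period 5, group 13): the stated order agrees with the simple trend.
(D) Be (period 2, group 2) vs B (period 2, group 13): the stated order contradicts the simple trend.
The exception is (D): removing B's lone 2p electron is easier than breaking Be's filled 2s².

(D)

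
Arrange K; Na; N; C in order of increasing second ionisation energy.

C, N, K, Na

After 1 electron has been removed, what remains? K⁺ is the bare [Ar] core; Na⁺ is the bare [Ne] core; N⁺ still has 4 valence electrons; C⁺ still has 3 valence electrons.
Core electrons are held far more tightly than valence electrons, so K and Na top the IE_2 order.
Valence configurations: N⁺ [He]2s²2p², C⁺ [He]2s²2p¹.
The numbers (kJ/mol): K 3052, Na 4562, N 2856, C 2353.
Overall IE_2 order: C < N < K < Na.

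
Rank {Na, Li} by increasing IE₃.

Na, Li

IE_3 is the cost of taking one more electron from the +2 cation: Na²⁺ is already 1 electron into the core; Li²⁺ is already 1 electron into the core.
All of these are removing an electron from a noble-gas core or deeper; the smaller core (lower principal quantum number) is held far more tightly, and within a period the higher nuclear charge binds the same core more tightly.
Tabulated IE_3 (kJ/mol): Na 6910, Li 11815.
Hence IE_3: Na < Li.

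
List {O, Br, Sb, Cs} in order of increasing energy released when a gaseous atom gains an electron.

O is in period 2, group 16; Br is in period 4, group 17; Sb is in period 5, group 15; Cs is in period 6, group 1.
Adding an electron releases more energy for atoms nearer the top right (short of the noble gases).
Here both period and group differ, so the two effects have to be weighed against each other.
Sb > Cs: both effects reinforce here, so Sb is clearly the higher of the two.
O > Sb: both effects reinforce here, so O is clearly the higher of the two.
Br > O: period and group pull opposite ways; the across-period shift dominates (325 vs 141 kJ/mol).
For reference (kJ/mol): O 141, Br 325, Sb 103, Cs 46.
So from lowest to highest: Cs < Sb < O < Br.

Cs < Sb < O < Br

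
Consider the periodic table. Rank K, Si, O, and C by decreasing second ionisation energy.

After 1 electron has been removed, what remains? K⁺ is the bare [Ar] core; Si⁺ still has 3 valence electrons; O⁺ still has 5 valence electrons; C⁺ still has 3 valence electrons.
Usually core removal costs more than valence removal, but here the competition is close: a tightly held n=2 valence electron can cost more to remove than an n=3 core electron, so the actual values have to decide it.
Valence configurations: Si⁺ [Ne]3s²3p¹, O⁺ [He]2s²2p³, C⁺ [He]2s²2p¹.
The numbers (kJ/mol): K 3052, Si 1577, O 3388, C 2353.
Overall IE_2 order: Si < C < K < O.

O, K, C, Si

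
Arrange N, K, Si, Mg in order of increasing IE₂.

Consider each +1 ion: N⁺ still has 4 valence electrons; K⁺ is the bare [Ar] core; Si⁺ still has 3 valence electrons; Mg⁺ still has 1 valence electron.
Pulling an electron out of a noble-gas core costs far more than removing a remaining valence electron, so K sits at the high end of IE_2.
Valence configurations: N⁺ [He]2s²2p², Si⁺ [Ne]3s²3p¹, Mg⁺ [Ne]3s¹.
The numbers (kJ/mol): N 2856, K 3052, Si 1577, Mg 1451.
So the second ionization energies run Mg < Si < N < K.

Mg < Si < N < K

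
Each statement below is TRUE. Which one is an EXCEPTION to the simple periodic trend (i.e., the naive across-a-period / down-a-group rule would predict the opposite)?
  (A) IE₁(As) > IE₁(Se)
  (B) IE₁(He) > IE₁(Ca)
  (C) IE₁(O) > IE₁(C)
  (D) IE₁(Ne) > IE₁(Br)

(A)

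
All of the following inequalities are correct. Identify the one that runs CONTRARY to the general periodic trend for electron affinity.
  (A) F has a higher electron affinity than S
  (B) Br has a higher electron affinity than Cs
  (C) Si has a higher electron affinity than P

The general trend: electron affinity increases across a period and decreases down a group.
(A) F (period 2, group 17) vs S (period 3, group 16): the stated order agrees with the simple trend.
(B) Br (period 4, group 17) vs Cs (period 6, group 1): the stated order agrees with the simple trend.
(C) Si (period 3, group 14) vs P (period 3, group 15): the stated order contradicts the simple trend.
The exception is (C): adding an electron to P's half-filled 3p³ is unfavourable, so Si (3p²) has the more exothermic EA.

(C)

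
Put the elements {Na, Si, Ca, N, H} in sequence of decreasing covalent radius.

H is in period 1, group 1; N is in period 2, group 15; Na is in period 3, group 1; Si is in period 3, group 14; Ca is in period 4, group 2.
Radius decreases left→right (rising Z_eff, same n) and increases top→bottom (higher n).
These span different periods and groups, so the two trends combine.
N > H: the two effects oppose for this pair; the down-group effect wins (71 vs 32 pm).
Si > N: both effects reinforce here, so Si is clearly the larger of the two.
Na > Si: both are in period 3; the period trend gives Na the larger value.
Ca > Na: the two effects oppose for this pair; the down-group effect wins (171 vs 155 pm).
Approximate values (pm): H 32, N 71, Na 155, Si 116, Ca 171.
So from largest to smallest: Ca > Na > Si > N > H.

Ca, Na, Si, N, H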